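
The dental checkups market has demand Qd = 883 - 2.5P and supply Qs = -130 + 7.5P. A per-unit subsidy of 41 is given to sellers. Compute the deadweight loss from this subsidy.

Deadweight loss = 1575.9375

Pre-subsidy: 883 - 2.5P = -130 + 7.5P gives P* = 101.3, Q* = 629.75.
With the subsidy, sellers receive Ps = Pb + 41 for each unit, where Pb is the price buyers pay.
Supply in terms of Pb becomes Qs = -130 + 7.5(Pb + 41) = 177.5 + 7.5Pb. Setting this equal to demand: 883 - 2.5Pb = 177.5 + 7.5Pb, so Pb = 70.55.
Sellers receive Ps = 70.55 + 41 = 111.55; Q' = 883 − 2.5·70.55 = 706.625.
The subsidy expands output by 706.625 − 629.75 = 76.875 past the efficient level; on those units the gap between marginal cost and willingness to pay runs from 0 up to 41.
DWL = ½ × 41 × 76.875 = 1575.9375.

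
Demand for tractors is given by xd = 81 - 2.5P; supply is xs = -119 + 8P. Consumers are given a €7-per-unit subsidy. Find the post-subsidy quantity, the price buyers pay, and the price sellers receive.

x' = 327/7; buyers pay 96/7; sellers receive 145/7

Pre-subsidy: 81 - 2.5P = -119 + 8P gives P* = 400/21, x* = 701/21.
With the rebate, buyers effectively pay Pb = Ps − 7, where Ps is the price sellers receive.
Demand in terms of Ps becomes xd = 81 − 2.5(Ps − 7) = 98.5 - 2.5Ps. Setting this equal to supply: 98.5 - 2.5Ps = -119 + 8Ps, so Ps = 145/7.
Buyers pay Pb = 145/7 − 7 = 96/7; x' = -119 + 8·(145/7) = 327/7.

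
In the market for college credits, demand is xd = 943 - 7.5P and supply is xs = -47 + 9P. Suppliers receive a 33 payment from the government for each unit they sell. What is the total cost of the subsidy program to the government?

Government cost = 20724

Pre-subsidy: 943 - 7.5P = -47 + 9P gives P* = 60, x* = 493.
With the subsidy, sellers receive Ps = Pb + 33 for each unit, where Pb is the price buyers pay.
Supply in terms of Pb becomes xs = -47 + 9(Pb + 33) = 250 + 9Pb. Setting this equal to demand: 943 - 7.5Pb = 250 + 9Pb, so Pb = 42.
Sellers receive Ps = 42 + 33 = 75; x' = 943 − 7.5·42 = 628.
Government outlay = subsidy × quantity = 33 × 628 = 20724.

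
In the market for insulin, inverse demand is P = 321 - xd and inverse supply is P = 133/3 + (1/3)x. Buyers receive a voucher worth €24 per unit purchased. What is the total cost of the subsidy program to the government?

Pre-subsidy: 321 - x = 133/3 + (1/3)x gives x* = 207.5 and P* = 113.5.
With the rebate, buyers effectively pay Pb = Ps − 24, where Ps is the price sellers receive.
On the curves, Pb = 321 - x and Ps = 133/3 + (1/3)x; the wedge Ps − Pb = 24 gives 133/3 + (1/3)x − (321 - x) = 24, so x' = 225.5.
Then Pb = 321 − 1·225.5 = 95.5 and Ps = 133/3 + (1/3)·225.5 = 119.5.
Government outlay = subsidy × quantity = 24 × 225.5 = 5412.

Government cost = €5412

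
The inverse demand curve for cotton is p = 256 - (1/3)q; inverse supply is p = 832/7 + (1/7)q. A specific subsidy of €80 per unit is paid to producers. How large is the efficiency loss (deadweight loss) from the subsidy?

Deadweight loss = €6720

Pre-subsidy: 256 - (1/3)q = 832/7 + (1/7)q gives q* = 288 and p* = 160.
With the subsidy, sellers receive ps = pb + 80 for each unit, where pb is the price buyers pay.
On the curves, pb = 256 - (1/3)q and ps = 832/7 + (1/7)q; the wedge ps − pb = 80 gives 832/7 + (1/7)q − (256 - (1/3)q) = 80, so q' = 456.
Then pb = 256 − (1/3)·456 = 104 and ps = 832/7 + (1/7)·456 = 184.
The subsidy expands output by 456 − 288 = 168 past the efficient level; on those units the gap between marginal cost and willingness to pay runs from 0 up to 80.
DWL = ½ × 80 × 168 = 6720.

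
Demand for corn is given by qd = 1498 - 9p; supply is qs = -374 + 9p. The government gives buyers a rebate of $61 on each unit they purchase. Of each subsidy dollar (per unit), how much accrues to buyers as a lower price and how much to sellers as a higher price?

Buyers gain $30.5 per unit; sellers gain $30.5 per unit

Pre-subsidy: 1498 - 9p = -374 + 9p gives p* = 104, q* = 562.
With the rebate, buyers effectively pay pb = ps − 61, where ps is the price sellers receive.
Demand in terms of ps becomes qd = 1498 − 9(ps − 61) = 2047 - 9ps. Setting this equal to supply: 2047 - 9ps = -374 + 9ps, so ps = 134.5.
Buyers pay pb = 134.5 − 61 = 73.5; q' = -374 + 9·134.5 = 836.5.
Buyers' price falls by p* − pb = 104 − 73.5 = 30.5; sellers' price rises by ps − p* = 134.5 − 104 = 30.5.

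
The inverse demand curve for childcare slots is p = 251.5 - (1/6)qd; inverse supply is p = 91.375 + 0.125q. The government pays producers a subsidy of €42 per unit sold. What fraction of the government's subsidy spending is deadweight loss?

Pre-subsidy: 251.5 - (1/6)q = 91.375 + 0.125q gives q* = 549 and p* = 160.
With the subsidy, sellers receive ps = pb + 42 for each unit, where pb is the price buyers pay.
On the curves, pb = 251.5 - (1/6)q and ps = 91.375 + 0.125q; the wedge ps − pb = 42 gives 91.375 + 0.125q − (251.5 - (1/6)q) = 42, so q' = 693.
Then pb = 251.5 − (1/6)·693 = 136 and ps = 91.375 + 0.125·693 = 178.
ΔCS = ½(549 + 693)(160 − 136) = 14904; ΔPS = ½(549 + 693)(178 − 160) = 11178.
Government spending = 42 × 693 = 29106.
DWL = ½ × 42 × (693 − 549) = 3024; fraction = 3024 / 29106 = 8/77.

DWL / government spending = 8/77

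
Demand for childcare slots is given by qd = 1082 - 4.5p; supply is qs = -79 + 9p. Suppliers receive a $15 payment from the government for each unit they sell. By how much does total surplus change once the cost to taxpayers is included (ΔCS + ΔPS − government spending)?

Pre-subsidy: 1082 - 4.5p = -79 + 9p gives p* = 86, q* = 695.
With the subsidy, sellers receive ps = pb + 15 for each unit, where pb is the price buyers pay.
Supply in terms of pb becomes qs = -79 + 9(pb + 15) = 56 + 9pb. Setting this equal to demand: 1082 - 4.5pb = 56 + 9pb, so pb = 76.
Sellers receive ps = 76 + 15 = 91; q' = 1082 − 4.5·76 = 740.
ΔCS = ½(695 + 740)(86 − 76) = 7175; ΔPS = ½(695 + 740)(91 − 86) = 3587.5.
Government spending = 15 × 740 = 11100.
Net change = 7175 + 3587.5 − 11100 = -337.5. The loss equals the DWL triangle ½·15·45.

Net change in total surplus = -$337.5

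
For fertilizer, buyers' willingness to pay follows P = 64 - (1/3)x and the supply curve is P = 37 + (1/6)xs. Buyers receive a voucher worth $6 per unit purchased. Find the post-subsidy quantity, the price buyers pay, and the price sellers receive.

x' = 66; buyers pay $42; sellers receive $48

Pre-subsidy: 64 - (1/3)x = 37 + (1/6)x gives x* = 54 and P* = 46.
With the rebate, buyers effectively pay Pb = Ps − 6, where Ps is the price sellers receive.
On the curves, Pb = 64 - (1/3)x and Ps = 37 + (1/6)x; the wedge Ps − Pb = 6 gives 37 + (1/6)x − (64 - (1/3)x) = 6, so x' = 66.
Then Pb = 64 − (1/3)·66 = 42 and Ps = 37 + (1/6)·66 = 48.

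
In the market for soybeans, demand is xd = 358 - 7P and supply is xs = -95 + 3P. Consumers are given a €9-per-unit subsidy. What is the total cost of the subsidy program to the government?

Pre-subsidy: 358 - 7P = -95 + 3P gives P* = 45.3, x* = 40.9.
With the rebate, buyers effectively pay Pb = Ps − 9, where Ps is the price sellers receive.
Demand in terms of Ps becomes xd = 358 − 7(Ps − 9) = 421 - 7Ps. Setting this equal to supply: 421 - 7Ps = -95 + 3Ps, so Ps = 51.6.
Buyers pay Pb = 51.6 − 9 = 42.6; x' = -95 + 3·51.6 = 59.8.
Government outlay = subsidy × quantity = 9 × 59.8 = 538.2.

Government cost = €538.2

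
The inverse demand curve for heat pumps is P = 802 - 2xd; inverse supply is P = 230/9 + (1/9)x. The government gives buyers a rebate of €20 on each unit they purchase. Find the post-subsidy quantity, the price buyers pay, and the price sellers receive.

x' = 7168/19; buyers pay 902/19; sellers receive 1282/19

Pre-subsidy: 802 - 2x = 230/9 + (1/9)x gives x* = 6988/19 and P* = 1262/19.
With the rebate, buyers effectively pay Pb = Ps − 20, where Ps is the price sellers receive.
On the curves, Pb = 802 - 2x and Ps = 230/9 + (1/9)x; the wedge Ps − Pb = 20 gives 230/9 + (1/9)x − (802 - 2x) = 20, so x' = 7168/19.
Then Pb = 802 − 2·(7168/19) = 902/19 and Ps = 230/9 + (1/9)·(7168/19) = 1282/19.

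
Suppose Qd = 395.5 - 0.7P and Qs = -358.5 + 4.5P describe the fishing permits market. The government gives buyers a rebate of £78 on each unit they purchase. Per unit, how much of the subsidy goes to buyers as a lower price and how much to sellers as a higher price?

Pre-subsidy: 395.5 - 0.7P = -358.5 + 4.5P gives P* = 145, Q* = 294.
With the rebate, buyers effectively pay Pb = Ps − 78, where Ps is the price sellers receive.
Demand in terms of Ps becomes Qd = 395.5 − 0.7(Ps − 78) = 450.1 - 0.7Ps. Setting this equal to supply: 450.1 - 0.7Ps = -358.5 + 4.5Ps, so Ps = 155.5.
Buyers pay Pb = 155.5 − 78 = 77.5; Q' = -358.5 + 4.5·155.5 = 341.25.
Buyers' price falls by P* − Pb = 145 − 77.5 = 67.5; sellers' price rises by Ps − P* = 155.5 − 145 = 10.5.

Buyers gain £67.5 per unit; sellers gain £10.5 per unit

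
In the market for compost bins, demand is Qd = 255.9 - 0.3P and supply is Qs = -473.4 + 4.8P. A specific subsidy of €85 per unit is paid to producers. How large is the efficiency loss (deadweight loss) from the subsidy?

Pre-subsidy: 255.9 - 0.3P = -473.4 + 4.8P gives P* = 143, Q* = 213.
With the subsidy, sellers receive Ps = Pb + 85 for each unit, where Pb is the price buyers pay.
Supply in terms of Pb becomes Qs = -473.4 + 4.8(Pb + 85) = -65.4 + 4.8Pb. Setting this equal to demand: 255.9 - 0.3Pb = -65.4 + 4.8Pb, so Pb = 63.
Sellers receive Ps = 63 + 85 = 148; Q' = 255.9 − 0.3·63 = 237.
The subsidy expands output by 237 − 213 = 24 past the efficient level; on those units the gap between marginal cost and willingness to pay runs from 0 up to 85.
DWL = ½ × 85 × 24 = 1020.

Deadweight loss = €1020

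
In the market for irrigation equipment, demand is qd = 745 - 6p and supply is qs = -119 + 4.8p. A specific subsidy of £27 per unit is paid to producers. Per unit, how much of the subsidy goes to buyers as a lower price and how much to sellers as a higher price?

Pre-subsidy: 745 - 6p = -119 + 4.8p gives p* = 80, q* = 265.
With the subsidy, sellers receive ps = pb + 27 for each unit, where pb is the price buyers pay.
Supply in terms of pb becomes qs = -119 + 4.8(pb + 27) = 10.6 + 4.8pb. Setting this equal to demand: 745 - 6pb = 10.6 + 4.8pb, so pb = 68.
Sellers receive ps = 68 + 27 = 95; q' = 745 − 6·68 = 337.
Buyers' price falls by p* − pb = 80 − 68 = 12; sellers' price rises by ps − p* = 95 − 80 = 15.

Buyers gain £12 per unit; sellers gain £15 per unit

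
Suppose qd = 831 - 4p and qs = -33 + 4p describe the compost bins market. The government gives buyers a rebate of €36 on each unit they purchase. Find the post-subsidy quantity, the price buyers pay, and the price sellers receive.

q' = 471; buyers pay €90; sellers receive €126

Pre-subsidy: 831 - 4p = -33 + 4p gives p* = 108, q* = 399.
With the rebate, buyers effectively pay pb = ps − 36, where ps is the price sellers receive.
Demand in terms of ps becomes qd = 831 − 4(ps − 36) = 975 - 4ps. Setting this equal to supply: 975 - 4ps = -33 + 4ps, so ps = 126.
Buyers pay pb = 126 − 36 = 90; q' = -33 + 4·126 = 471.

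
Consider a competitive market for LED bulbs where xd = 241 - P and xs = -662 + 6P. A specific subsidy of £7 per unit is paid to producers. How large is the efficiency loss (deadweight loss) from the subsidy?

Pre-subsidy: 241 - P = -662 + 6P gives P* = 129, x* = 112.
With the subsidy, sellers receive Ps = Pb + 7 for each unit, where Pb is the price buyers pay.
Supply in terms of Pb becomes xs = -662 + 6(Pb + 7) = -620 + 6Pb. Setting this equal to demand: 241 - Pb = -620 + 6Pb, so Pb = 123.
Sellers receive Ps = 123 + 7 = 130; x' = 241 − 1·123 = 118.
The subsidy expands output by 118 − 112 = 6 past the efficient level; on those units the gap between marginal cost and willingness to pay runs from 0 up to 7.
DWL = ½ × 7 × 6 = 21.

Deadweight loss = £21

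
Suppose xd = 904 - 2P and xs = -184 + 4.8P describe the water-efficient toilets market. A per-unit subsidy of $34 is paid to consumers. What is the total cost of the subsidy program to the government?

Government cost = $21488

Pre-subsidy: 904 - 2P = -184 + 4.8P gives P* = 160, x* = 584.
With the rebate, buyers effectively pay Pb = Ps − 34, where Ps is the price sellers receive.
Demand in terms of Ps becomes xd = 904 − 2(Ps − 34) = 972 - 2Ps. Setting this equal to supply: 972 - 2Ps = -184 + 4.8Ps, so Ps = 170.
Buyers pay Pb = 170 − 34 = 136; x' = -184 + 4.8·170 = 632.
Government outlay = subsidy × quantity = 34 × 632 = 21488.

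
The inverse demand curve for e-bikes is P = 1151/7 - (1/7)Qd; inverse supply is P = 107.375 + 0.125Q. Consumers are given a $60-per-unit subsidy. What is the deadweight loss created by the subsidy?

Pre-subsidy: 1151/7 - (1/7)Q = 107.375 + 0.125Q gives Q* = 213 and P* = 134.
With the rebate, buyers effectively pay Pb = Ps − 60, where Ps is the price sellers receive.
On the curves, Pb = 1151/7 - (1/7)Q and Ps = 107.375 + 0.125Q; the wedge Ps − Pb = 60 gives 107.375 + 0.125Q − (1151/7 - (1/7)Q) = 60, so Q' = 437.
Then Pb = 1151/7 − (1/7)·437 = 102 and Ps = 107.375 + 0.125·437 = 162.
The subsidy expands output by 437 − 213 = 224 past the efficient level; on those units the gap between marginal cost and willingness to pay runs from 0 up to 60.
DWL = ½ × 60 × 224 = 6720.

Deadweight loss = $6720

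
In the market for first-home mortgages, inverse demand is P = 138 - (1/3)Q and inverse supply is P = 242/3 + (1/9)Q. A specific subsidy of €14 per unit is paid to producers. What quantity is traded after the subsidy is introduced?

Q' = 160.5

Pre-subsidy: 138 - (1/3)Q = 242/3 + (1/9)Q gives Q* = 129 and P* = 95.
With the subsidy, sellers receive Ps = Pb + 14 for each unit, where Pb is the price buyers pay.
On the curves, Pb = 138 - (1/3)Q and Ps = 242/3 + (1/9)Q; the wedge Ps − Pb = 14 gives 242/3 + (1/9)Q − (138 - (1/3)Q) = 14, so Q' = 160.5.
Then Pb = 138 − (1/3)·160.5 = 84.5 and Ps = 242/3 + (1/9)·160.5 = 98.5.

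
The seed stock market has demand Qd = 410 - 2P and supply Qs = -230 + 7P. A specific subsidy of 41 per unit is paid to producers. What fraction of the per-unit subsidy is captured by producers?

Producer share = 2/9

Pre-subsidy: 410 - 2P = -230 + 7P gives P* = 640/9, Q* = 2410/9.
With the subsidy, sellers receive Ps = Pb + 41 for each unit, where Pb is the price buyers pay.
Supply in terms of Pb becomes Qs = -230 + 7(Pb + 41) = 57 + 7Pb. Setting this equal to demand: 410 - 2Pb = 57 + 7Pb, so Pb = 353/9.
Sellers receive Ps = 353/9 + 41 = 722/9; Q' = 410 − 2·(353/9) = 2984/9.
Buyers' price falls by P* − Pb = 640/9 − 353/9 = 287/9; sellers' price rises by Ps − P* = 722/9 − 640/9 = 82/9.
So producers capture (82/9)/41 = 2/9 of each unit of subsidy.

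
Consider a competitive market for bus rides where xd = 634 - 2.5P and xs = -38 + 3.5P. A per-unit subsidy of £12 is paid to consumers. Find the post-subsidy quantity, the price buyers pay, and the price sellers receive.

Pre-subsidy: 634 - 2.5P = -38 + 3.5P gives P* = 112, x* = 354.
With the rebate, buyers effectively pay Pb = Ps − 12, where Ps is the price sellers receive.
Demand in terms of Ps becomes xd = 634 − 2.5(Ps − 12) = 664 - 2.5Ps. Setting this equal to supply: 664 - 2.5Ps = -38 + 3.5Ps, so Ps = 117.
Buyers pay Pb = 117 − 12 = 105; x' = -38 + 3.5·117 = 371.5.

x' = 371.5; buyers pay £105; sellers receive £117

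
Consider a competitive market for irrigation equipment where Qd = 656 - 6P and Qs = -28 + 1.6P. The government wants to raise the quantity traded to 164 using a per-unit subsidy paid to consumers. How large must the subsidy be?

Required subsidy s = 38 per unit

At Q = 164, invert demand for the buyer price: Pb = (656 − 164)/6 = 82; invert supply for the seller price: Ps = (164 − (-28))/1.6 = 120.
The subsidy must fill the gap: s = Ps − Pb = 120 − 82 = 38.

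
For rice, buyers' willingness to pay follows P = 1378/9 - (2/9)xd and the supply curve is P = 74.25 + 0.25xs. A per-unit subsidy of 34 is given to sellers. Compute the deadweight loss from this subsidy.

Pre-subsidy: 1378/9 - (2/9)x = 74.25 + 0.25x gives x* = 167 and P* = 116.
With the subsidy, sellers receive Ps = Pb + 34 for each unit, where Pb is the price buyers pay.
On the curves, Pb = 1378/9 - (2/9)x and Ps = 74.25 + 0.25x; the wedge Ps − Pb = 34 gives 74.25 + 0.25x − (1378/9 - (2/9)x) = 34, so x' = 239.
Then Pb = 1378/9 − (2/9)·239 = 100 and Ps = 74.25 + 0.25·239 = 134.
The subsidy expands output by 239 − 167 = 72 past the efficient level; on those units the gap between marginal cost and willingness to pay runs from 0 up to 34.
DWL = ½ × 34 × 72 = 1224.

Deadweight loss = 1224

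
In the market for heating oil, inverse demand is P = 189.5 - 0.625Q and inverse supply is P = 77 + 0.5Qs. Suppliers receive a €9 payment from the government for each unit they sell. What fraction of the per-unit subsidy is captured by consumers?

Consumer share = 5/9

Pre-subsidy: 189.5 - 0.625Q = 77 + 0.5Q gives Q* = 100 and P* = 127.
With the subsidy, sellers receive Ps = Pb + 9 for each unit, where Pb is the price buyers pay.
On the curves, Pb = 189.5 - 0.625Q and Ps = 77 + 0.5Q; the wedge Ps − Pb = 9 gives 77 + 0.5Q − (189.5 - 0.625Q) = 9, so Q' = 108.
Then Pb = 189.5 − 0.625·108 = 122 and Ps = 77 + 0.5·108 = 131.
Buyers' price falls by P* − Pb = 127 − 122 = 5; sellers' price rises by Ps − P* = 131 − 127 = 4.
So consumers capture 5/9 = 5/9 of each unit of subsidy.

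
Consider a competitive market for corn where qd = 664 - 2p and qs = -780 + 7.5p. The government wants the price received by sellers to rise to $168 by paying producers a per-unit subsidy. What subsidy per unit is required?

Required subsidy s = $76 per unit

At a seller price of 168, quantity supplied is -780 + 7.5·168 = 480.
Buyers absorb 480 only when they pay pb with 664 − 2·pb = 480, i.e. pb = 92.
s = ps − pb = 168 − 92 = 76.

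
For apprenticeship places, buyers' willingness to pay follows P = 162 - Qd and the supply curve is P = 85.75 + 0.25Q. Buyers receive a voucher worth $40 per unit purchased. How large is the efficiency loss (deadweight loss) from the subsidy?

Pre-subsidy: 162 - Q = 85.75 + 0.25Q gives Q* = 61 and P* = 101.
With the rebate, buyers effectively pay Pb = Ps − 40, where Ps is the price sellers receive.
On the curves, Pb = 162 - Q and Ps = 85.75 + 0.25Q; the wedge Ps − Pb = 40 gives 85.75 + 0.25Q − (162 - Q) = 40, so Q' = 93.
Then Pb = 162 − 1·93 = 69 and Ps = 85.75 + 0.25·93 = 109.
The subsidy expands output by 93 − 61 = 32 past the efficient level; on those units the gap between marginal cost and willingness to pay runs from 0 up to 40.
DWL = ½ × 40 × 32 = 640.

Deadweight loss = $640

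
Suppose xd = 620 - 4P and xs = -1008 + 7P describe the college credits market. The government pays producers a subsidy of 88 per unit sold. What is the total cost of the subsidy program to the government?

Pre-subsidy: 620 - 4P = -1008 + 7P gives P* = 148, x* = 28.
With the subsidy, sellers receive Ps = Pb + 88 for each unit, where Pb is the price buyers pay.
Supply in terms of Pb becomes xs = -1008 + 7(Pb + 88) = -392 + 7Pb. Setting this equal to demand: 620 - 4Pb = -392 + 7Pb, so Pb = 92.
Sellers receive Ps = 92 + 88 = 180; x' = 620 − 4·92 = 252.
Government outlay = subsidy × quantity = 88 × 252 = 22176.

Government cost = 22176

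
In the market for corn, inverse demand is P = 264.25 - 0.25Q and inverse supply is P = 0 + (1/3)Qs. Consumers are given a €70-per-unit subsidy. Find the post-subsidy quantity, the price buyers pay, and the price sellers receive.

Q' = 573; buyers pay €121; sellers receive €191

Pre-subsidy: 264.25 - 0.25Q = 0 + (1/3)Q gives Q* = 453 and P* = 151.
With the rebate, buyers effectively pay Pb = Ps − 70, where Ps is the price sellers receive.
On the curves, Pb = 264.25 - 0.25Q and Ps = 0 + (1/3)Q; the wedge Ps − Pb = 70 gives 0 + (1/3)Q − (264.25 - 0.25Q) = 70, so Q' = 573.
Then Pb = 264.25 − 0.25·573 = 121 and Ps = 0 + (1/3)·573 = 191.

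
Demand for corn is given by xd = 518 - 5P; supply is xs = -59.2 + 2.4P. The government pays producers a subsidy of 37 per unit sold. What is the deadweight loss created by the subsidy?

Deadweight loss = 1110

Pre-subsidy: 518 - 5P = -59.2 + 2.4P gives P* = 78, x* = 128.
With the subsidy, sellers receive Ps = Pb + 37 for each unit, where Pb is the price buyers pay.
Supply in terms of Pb becomes xs = -59.2 + 2.4(Pb + 37) = 29.6 + 2.4Pb. Setting this equal to demand: 518 - 5Pb = 29.6 + 2.4Pb, so Pb = 66.
Sellers receive Ps = 66 + 37 = 103; x' = 518 − 5·66 = 188.
The subsidy expands output by 188 − 128 = 60 past the efficient level; on those units the gap between marginal cost and willingness to pay runs from 0 up to 37.
DWL = ½ × 37 × 60 = 1110.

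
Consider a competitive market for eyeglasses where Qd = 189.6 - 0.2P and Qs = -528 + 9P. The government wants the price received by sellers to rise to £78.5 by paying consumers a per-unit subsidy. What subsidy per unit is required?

At a seller price of 78.5, quantity supplied is -528 + 9·78.5 = 178.5.
Buyers absorb 178.5 only when they pay Pb with 189.6 − 0.2·Pb = 178.5, i.e. Pb = 55.5.
s = Ps − Pb = 78.5 − 55.5 = 23.

Required subsidy s = £23 per unit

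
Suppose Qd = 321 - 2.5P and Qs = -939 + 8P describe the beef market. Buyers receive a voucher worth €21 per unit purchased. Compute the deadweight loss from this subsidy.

Deadweight loss = €420

Pre-subsidy: 321 - 2.5P = -939 + 8P gives P* = 120, Q* = 21.
With the rebate, buyers effectively pay Pb = Ps − 21, where Ps is the price sellers receive.
Demand in terms of Ps becomes Qd = 321 − 2.5(Ps − 21) = 373.5 - 2.5Ps. Setting this equal to supply: 373.5 - 2.5Ps = -939 + 8Ps, so Ps = 125.
Buyers pay Pb = 125 − 21 = 104; Q' = -939 + 8·125 = 61.
The subsidy expands output by 61 − 21 = 40 past the efficient level; on those units the gap between marginal cost and willingness to pay runs from 0 up to 21.
DWL = ½ × 21 × 40 = 420.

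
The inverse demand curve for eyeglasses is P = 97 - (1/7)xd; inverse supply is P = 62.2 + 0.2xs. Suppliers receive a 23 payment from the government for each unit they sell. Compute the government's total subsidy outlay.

Pre-subsidy: 97 - (1/7)x = 62.2 + 0.2x gives x* = 101.5 and P* = 82.5.
With the subsidy, sellers receive Ps = Pb + 23 for each unit, where Pb is the price buyers pay.
On the curves, Pb = 97 - (1/7)x and Ps = 62.2 + 0.2x; the wedge Ps − Pb = 23 gives 62.2 + 0.2x − (97 - (1/7)x) = 23, so x' = 2023/12.
Then Pb = 97 − (1/7)·(2023/12) = 875/12 and Ps = 62.2 + 0.2·(2023/12) = 1151/12.
Government outlay = subsidy × quantity = 23 × 2023/12 = 46529/12.

Government cost = 46529/12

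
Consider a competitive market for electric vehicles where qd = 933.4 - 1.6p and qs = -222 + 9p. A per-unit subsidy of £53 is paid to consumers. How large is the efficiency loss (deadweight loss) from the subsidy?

Deadweight loss = £1908

Pre-subsidy: 933.4 - 1.6p = -222 + 9p gives p* = 109, q* = 759.
With the rebate, buyers effectively pay pb = ps − 53, where ps is the price sellers receive.
Demand in terms of ps becomes qd = 933.4 − 1.6(ps − 53) = 1018.2 - 1.6ps. Setting this equal to supply: 1018.2 - 1.6ps = -222 + 9ps, so ps = 117.
Buyers pay pb = 117 − 53 = 64; q' = -222 + 9·117 = 831.
The subsidy expands output by 831 − 759 = 72 past the efficient level; on those units the gap between marginal cost and willingness to pay runs from 0 up to 53.
DWL = ½ × 53 × 72 = 1908.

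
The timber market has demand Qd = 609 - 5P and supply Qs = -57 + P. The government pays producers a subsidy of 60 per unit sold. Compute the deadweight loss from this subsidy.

Pre-subsidy: 609 - 5P = -57 + P gives P* = 111, Q* = 54.
With the subsidy, sellers receive Ps = Pb + 60 for each unit, where Pb is the price buyers pay.
Supply in terms of Pb becomes Qs = -57 + 1(Pb + 60) = 3 + Pb. Setting this equal to demand: 609 - 5Pb = 3 + Pb, so Pb = 101.
Sellers receive Ps = 101 + 60 = 161; Q' = 609 − 5·101 = 104.
The subsidy expands output by 104 − 54 = 50 past the efficient level; on those units the gap between marginal cost and willingness to pay runs from 0 up to 60.
DWL = ½ × 60 × 50 = 1500.

Deadweight loss = 1500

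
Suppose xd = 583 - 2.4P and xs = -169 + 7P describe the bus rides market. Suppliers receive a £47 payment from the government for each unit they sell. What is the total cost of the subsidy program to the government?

Pre-subsidy: 583 - 2.4P = -169 + 7P gives P* = 80, x* = 391.
With the subsidy, sellers receive Ps = Pb + 47 for each unit, where Pb is the price buyers pay.
Supply in terms of Pb becomes xs = -169 + 7(Pb + 47) = 160 + 7Pb. Setting this equal to demand: 583 - 2.4Pb = 160 + 7Pb, so Pb = 45.
Sellers receive Ps = 45 + 47 = 92; x' = 583 − 2.4·45 = 475.
Government outlay = subsidy × quantity = 47 × 475 = 22325.

Government cost = £22325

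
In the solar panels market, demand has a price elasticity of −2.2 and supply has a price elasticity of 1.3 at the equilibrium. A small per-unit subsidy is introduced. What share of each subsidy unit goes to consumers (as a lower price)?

Consumer share = 13/35

For a small subsidy around the equilibrium, the benefit split depends on the relative slopes, which at a point are proportional to the elasticities.
Buyer share = εs/(εs + |εd|) = 1.3/(1.3 + 2.2) = 13/35; seller share = |εd|/(εs + |εd|) = 22/35.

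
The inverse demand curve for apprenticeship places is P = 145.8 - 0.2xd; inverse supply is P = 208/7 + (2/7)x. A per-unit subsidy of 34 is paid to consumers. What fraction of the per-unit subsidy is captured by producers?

Producer share = 10/17

Pre-subsidy: 145.8 - 0.2x = 208/7 + (2/7)x gives x* = 239 and P* = 98.
With the rebate, buyers effectively pay Pb = Ps − 34, where Ps is the price sellers receive.
On the curves, Pb = 145.8 - 0.2x and Ps = 208/7 + (2/7)x; the wedge Ps − Pb = 34 gives 208/7 + (2/7)x − (145.8 - 0.2x) = 34, so x' = 309.
Then Pb = 145.8 − 0.2·309 = 84 and Ps = 208/7 + (2/7)·309 = 118.
Buyers' price falls by P* − Pb = 98 − 84 = 14; sellers' price rises by Ps − P* = 118 − 98 = 20.
So producers capture 20/34 = 10/17 of each unit of subsidy.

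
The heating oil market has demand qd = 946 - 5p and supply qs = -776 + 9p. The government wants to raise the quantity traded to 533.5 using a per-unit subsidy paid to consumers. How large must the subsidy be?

Required subsidy s = 63 per unit

At q = 533.5, invert demand for the buyer price: pb = (946 − 533.5)/5 = 82.5; invert supply for the seller price: ps = (533.5 − (-776))/9 = 145.5.
The subsidy must fill the gap: s = ps − pb = 145.5 − 82.5 = 63.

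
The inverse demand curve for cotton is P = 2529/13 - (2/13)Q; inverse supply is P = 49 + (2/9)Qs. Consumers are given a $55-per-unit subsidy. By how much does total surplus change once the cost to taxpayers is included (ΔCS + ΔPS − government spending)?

Pre-subsidy: 2529/13 - (2/13)Q = 49 + (2/9)Q gives Q* = 387 and P* = 135.
With the rebate, buyers effectively pay Pb = Ps − 55, where Ps is the price sellers receive.
On the curves, Pb = 2529/13 - (2/13)Q and Ps = 49 + (2/9)Q; the wedge Ps − Pb = 55 gives 49 + (2/9)Q − (2529/13 - (2/13)Q) = 55, so Q' = 533.25.
Then Pb = 2529/13 − (2/13)·533.25 = 112.5 and Ps = 49 + (2/9)·533.25 = 167.5.
ΔCS = ½(387 + 533.25)(135 − 112.5) = 10352.8125; ΔPS = ½(387 + 533.25)(167.5 − 135) = 14954.0625.
Government spending = 55 × 533.25 = 29328.75.
Net change = 10352.8125 + 14954.0625 − 29328.75 = -4021.875. The loss equals the DWL triangle ½·55·146.25.

Net change in total surplus = -$4021.875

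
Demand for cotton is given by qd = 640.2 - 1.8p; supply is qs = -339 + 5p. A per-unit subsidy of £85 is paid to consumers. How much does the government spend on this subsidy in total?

Pre-subsidy: 640.2 - 1.8p = -339 + 5p gives p* = 144, q* = 381.
With the rebate, buyers effectively pay pb = ps − 85, where ps is the price sellers receive.
Demand in terms of ps becomes qd = 640.2 − 1.8(ps − 85) = 793.2 - 1.8ps. Setting this equal to supply: 793.2 - 1.8ps = -339 + 5ps, so ps = 166.5.
Buyers pay pb = 166.5 − 85 = 81.5; q' = -339 + 5·166.5 = 493.5.
Government outlay = subsidy × quantity = 85 × 493.5 = 41947.5.

Government cost = £41947.5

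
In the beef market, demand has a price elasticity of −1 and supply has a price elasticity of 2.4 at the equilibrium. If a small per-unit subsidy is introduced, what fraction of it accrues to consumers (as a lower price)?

Consumer share = 12/17

For a small subsidy around the equilibrium, the benefit split depends on the relative slopes, which at a point are proportional to the elasticities.
Buyer share = εs/(εs + |εd|) = 2.4/(2.4 + 1) = 12/17; seller share = |εd|/(εs + |εd|) = 5/17.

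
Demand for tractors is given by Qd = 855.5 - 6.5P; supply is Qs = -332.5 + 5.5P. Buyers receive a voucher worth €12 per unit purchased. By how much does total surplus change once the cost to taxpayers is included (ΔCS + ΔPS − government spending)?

Pre-subsidy: 855.5 - 6.5P = -332.5 + 5.5P gives P* = 99, Q* = 212.
With the rebate, buyers effectively pay Pb = Ps − 12, where Ps is the price sellers receive.
Demand in terms of Ps becomes Qd = 855.5 − 6.5(Ps − 12) = 933.5 - 6.5Ps. Setting this equal to supply: 933.5 - 6.5Ps = -332.5 + 5.5Ps, so Ps = 105.5.
Buyers pay Pb = 105.5 − 12 = 93.5; Q' = -332.5 + 5.5·105.5 = 247.75.
ΔCS = ½(212 + 247.75)(99 − 93.5) = 1264.3125; ΔPS = ½(212 + 247.75)(105.5 − 99) = 1494.1875.
Government spending = 12 × 247.75 = 2973.
Net change = 1264.3125 + 1494.1875 − 2973 = -214.5. The loss equals the DWL triangle ½·12·35.75.

Net change in total surplus = -€214.5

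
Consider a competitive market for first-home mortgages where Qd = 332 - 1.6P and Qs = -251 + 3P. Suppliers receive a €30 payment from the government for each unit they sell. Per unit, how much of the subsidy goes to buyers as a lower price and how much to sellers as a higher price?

Pre-subsidy: 332 - 1.6P = -251 + 3P gives P* = 2915/23, Q* = 2972/23.
With the subsidy, sellers receive Ps = Pb + 30 for each unit, where Pb is the price buyers pay.
Supply in terms of Pb becomes Qs = -251 + 3(Pb + 30) = -161 + 3Pb. Setting this equal to demand: 332 - 1.6Pb = -161 + 3Pb, so Pb = 2465/23.
Sellers receive Ps = 2465/23 + 30 = 3155/23; Q' = 332 − 1.6·(2465/23) = 3692/23.
Buyers' price falls by P* − Pb = 2915/23 − 2465/23 = 450/23; sellers' price rises by Ps − P* = 3155/23 − 2915/23 = 240/23.

Buyers gain 450/23 per unit; sellers gain 240/23 per unit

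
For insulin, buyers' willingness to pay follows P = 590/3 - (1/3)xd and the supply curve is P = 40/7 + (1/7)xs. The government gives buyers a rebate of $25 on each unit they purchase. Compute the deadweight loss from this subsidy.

Deadweight loss = $656.25

Pre-subsidy: 590/3 - (1/3)x = 40/7 + (1/7)x gives x* = 401 and P* = 63.
With the rebate, buyers effectively pay Pb = Ps − 25, where Ps is the price sellers receive.
On the curves, Pb = 590/3 - (1/3)x and Ps = 40/7 + (1/7)x; the wedge Ps − Pb = 25 gives 40/7 + (1/7)x − (590/3 - (1/3)x) = 25, so x' = 453.5.
Then Pb = 590/3 − (1/3)·453.5 = 45.5 and Ps = 40/7 + (1/7)·453.5 = 70.5.
The subsidy expands output by 453.5 − 401 = 52.5 past the efficient level; on those units the gap between marginal cost and willingness to pay runs from 0 up to 25.
DWL = ½ × 25 × 52.5 = 656.25.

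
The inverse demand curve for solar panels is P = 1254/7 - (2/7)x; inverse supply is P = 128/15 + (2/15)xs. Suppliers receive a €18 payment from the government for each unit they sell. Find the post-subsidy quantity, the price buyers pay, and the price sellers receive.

Pre-subsidy: 1254/7 - (2/7)x = 128/15 + (2/15)x gives x* = 8957/22 and P* = 691/11.
With the subsidy, sellers receive Ps = Pb + 18 for each unit, where Pb is the price buyers pay.
On the curves, Pb = 1254/7 - (2/7)x and Ps = 128/15 + (2/15)x; the wedge Ps − Pb = 18 gives 128/15 + (2/15)x − (1254/7 - (2/7)x) = 18, so x' = 4951/11.
Then Pb = 1254/7 − (2/7)·(4951/11) = 556/11 and Ps = 128/15 + (2/15)·(4951/11) = 754/11.

x' = 4951/11; buyers pay 556/11; sellers receive 754/11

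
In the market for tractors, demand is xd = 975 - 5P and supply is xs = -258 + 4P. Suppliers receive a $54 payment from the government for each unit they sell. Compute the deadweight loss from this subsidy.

Pre-subsidy: 975 - 5P = -258 + 4P gives P* = 137, x* = 290.
With the subsidy, sellers receive Ps = Pb + 54 for each unit, where Pb is the price buyers pay.
Supply in terms of Pb becomes xs = -258 + 4(Pb + 54) = -42 + 4Pb. Setting this equal to demand: 975 - 5Pb = -42 + 4Pb, so Pb = 113.
Sellers receive Ps = 113 + 54 = 167; x' = 975 − 5·113 = 410.
The subsidy expands output by 410 − 290 = 120 past the efficient level; on those units the gap between marginal cost and willingness to pay runs from 0 up to 54.
DWL = ½ × 54 × 120 = 3240.

Deadweight loss = $3240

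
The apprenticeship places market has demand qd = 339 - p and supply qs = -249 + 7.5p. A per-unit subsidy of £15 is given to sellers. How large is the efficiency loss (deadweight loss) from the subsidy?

Deadweight loss = 3375/34

Pre-subsidy: 339 - p = -249 + 7.5p gives p* = 1176/17, q* = 4587/17.
With the subsidy, sellers receive ps = pb + 15 for each unit, where pb is the price buyers pay.
Supply in terms of pb becomes qs = -249 + 7.5(pb + 15) = -136.5 + 7.5pb. Setting this equal to demand: 339 - pb = -136.5 + 7.5pb, so pb = 951/17.
Sellers receive ps = 951/17 + 15 = 1206/17; q' = 339 − 1·(951/17) = 4812/17.
The subsidy expands output by 4812/17 − 4587/17 = 225/17 past the efficient level; on those units the gap between marginal cost and willingness to pay runs from 0 up to 15.
DWL = ½ × 15 × 225/17 = 3375/34.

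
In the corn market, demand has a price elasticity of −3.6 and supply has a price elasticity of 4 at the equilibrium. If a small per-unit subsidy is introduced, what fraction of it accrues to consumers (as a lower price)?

Consumer share = 10/19

For a small subsidy around the equilibrium, the benefit split depends on the relative slopes, which at a point are proportional to the elasticities.
Buyer share = εs/(εs + |εd|) = 4/(4 + 3.6) = 10/19; seller share = |εd|/(εs + |εd|) = 9/19.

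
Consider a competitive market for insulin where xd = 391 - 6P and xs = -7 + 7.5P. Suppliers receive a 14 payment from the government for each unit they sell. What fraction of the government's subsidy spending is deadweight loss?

Pre-subsidy: 391 - 6P = -7 + 7.5P gives P* = 796/27, x* = 1927/9.
With the subsidy, sellers receive Ps = Pb + 14 for each unit, where Pb is the price buyers pay.
Supply in terms of Pb becomes xs = -7 + 7.5(Pb + 14) = 98 + 7.5Pb. Setting this equal to demand: 391 - 6Pb = 98 + 7.5Pb, so Pb = 586/27.
Sellers receive Ps = 586/27 + 14 = 964/27; x' = 391 − 6·(586/27) = 2347/9.
ΔCS = ½(1927/9 + 2347/9)(796/27 − 586/27) = 149590/81; ΔPS = ½(1927/9 + 2347/9)(964/27 − 796/27) = 119672/81.
Government spending = 14 × 2347/9 = 32858/9.
DWL = ½ × 14 × (2347/9 − 1927/9) = 980/3; fraction = (980/3) / (32858/9) = 210/2347.

DWL / government spending = 210/2347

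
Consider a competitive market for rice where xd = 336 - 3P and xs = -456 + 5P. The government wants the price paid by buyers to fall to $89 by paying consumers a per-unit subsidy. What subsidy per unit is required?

Required subsidy s = $16 per unit

At a buyer price of 89, quantity demanded is 336 − 3·89 = 69.
Sellers supply 69 only when they receive Ps with -456 + 5·Ps = 69, i.e. Ps = 105.
s = Ps − Pb = 105 − 89 = 16.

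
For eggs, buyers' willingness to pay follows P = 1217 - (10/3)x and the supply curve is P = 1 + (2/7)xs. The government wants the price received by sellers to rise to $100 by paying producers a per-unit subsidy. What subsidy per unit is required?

At a seller price of 100, quantity supplied is -3.5 + 3.5·100 = 346.5.
Buyers absorb 346.5 only when they pay Pb = 1217 − (10/3)·346.5 = 62.
s = Ps − Pb = 100 − 62 = 38.

Required subsidy s = $38 per unit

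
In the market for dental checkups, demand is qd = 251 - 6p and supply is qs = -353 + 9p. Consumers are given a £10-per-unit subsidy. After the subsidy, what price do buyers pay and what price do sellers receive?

Pre-subsidy: 251 - 6p = -353 + 9p gives p* = 604/15, q* = 9.4.
With the rebate, buyers effectively pay pb = ps − 10, where ps is the price sellers receive.
Demand in terms of ps becomes qd = 251 − 6(ps − 10) = 311 - 6ps. Setting this equal to supply: 311 - 6ps = -353 + 9ps, so ps = 664/15.
Buyers pay pb = 664/15 − 10 = 514/15; q' = -353 + 9·(664/15) = 45.4.

Buyers pay 514/15; sellers receive 664/15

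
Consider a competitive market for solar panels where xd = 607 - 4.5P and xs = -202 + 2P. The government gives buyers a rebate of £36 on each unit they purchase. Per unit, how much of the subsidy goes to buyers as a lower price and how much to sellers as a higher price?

Pre-subsidy: 607 - 4.5P = -202 + 2P gives P* = 1618/13, x* = 610/13.
With the rebate, buyers effectively pay Pb = Ps − 36, where Ps is the price sellers receive.
Demand in terms of Ps becomes xd = 607 − 4.5(Ps − 36) = 769 - 4.5Ps. Setting this equal to supply: 769 - 4.5Ps = -202 + 2Ps, so Ps = 1942/13.
Buyers pay Pb = 1942/13 − 36 = 1474/13; x' = -202 + 2·(1942/13) = 1258/13.
Buyers' price falls by P* − Pb = 1618/13 − 1474/13 = 144/13; sellers' price rises by Ps − P* = 1942/13 − 1618/13 = 324/13.

Buyers gain 144/13 per unit; sellers gain 324/13 per unit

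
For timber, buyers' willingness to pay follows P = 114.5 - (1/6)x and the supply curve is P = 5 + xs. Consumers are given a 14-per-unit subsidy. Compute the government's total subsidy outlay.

Government cost = 1482

Pre-subsidy: 114.5 - (1/6)x = 5 + x gives x* = 657/7 and P* = 692/7.
With the rebate, buyers effectively pay Pb = Ps − 14, where Ps is the price sellers receive.
On the curves, Pb = 114.5 - (1/6)x and Ps = 5 + x; the wedge Ps − Pb = 14 gives 5 + x − (114.5 - (1/6)x) = 14, so x' = 741/7.
Then Pb = 114.5 − (1/6)·(741/7) = 678/7 and Ps = 5 + 1·(741/7) = 776/7.
Government outlay = subsidy × quantity = 14 × 741/7 = 1482.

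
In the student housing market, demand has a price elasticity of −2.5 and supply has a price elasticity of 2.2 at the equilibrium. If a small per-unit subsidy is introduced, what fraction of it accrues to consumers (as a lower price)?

For a small subsidy around the equilibrium, the benefit split depends on the relative slopes, which at a point are proportional to the elasticities.
Buyer share = εs/(εs + |εd|) = 2.2/(2.2 + 2.5) = 22/47; seller share = |εd|/(εs + |εd|) = 25/47.

Consumer share = 22/47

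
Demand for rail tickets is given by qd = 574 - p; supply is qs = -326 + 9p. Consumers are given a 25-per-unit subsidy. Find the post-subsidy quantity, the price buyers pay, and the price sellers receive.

Pre-subsidy: 574 - p = -326 + 9p gives p* = 90, q* = 484.
With the rebate, buyers effectively pay pb = ps − 25, where ps is the price sellers receive.
Demand in terms of ps becomes qd = 574 − 1(ps − 25) = 599 - ps. Setting this equal to supply: 599 - ps = -326 + 9ps, so ps = 92.5.
Buyers pay pb = 92.5 − 25 = 67.5; q' = -326 + 9·92.5 = 506.5.

q' = 506.5; buyers pay 67.5; sellers receive 92.5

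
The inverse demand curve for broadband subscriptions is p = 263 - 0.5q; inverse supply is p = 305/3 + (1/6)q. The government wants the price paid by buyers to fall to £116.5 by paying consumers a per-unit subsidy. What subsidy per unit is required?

Required subsidy s = £34 per unit

At a buyer price of 116.5, quantity demanded is 526 − 2·116.5 = 293.
Sellers supply 293 only when they receive ps = 305/3 + (1/6)·293 = 150.5.
s = ps − pb = 150.5 − 116.5 = 34.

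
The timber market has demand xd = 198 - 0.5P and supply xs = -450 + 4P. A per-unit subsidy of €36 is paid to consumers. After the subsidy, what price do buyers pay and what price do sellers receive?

Buyers pay €112; sellers receive €148

Pre-subsidy: 198 - 0.5P = -450 + 4P gives P* = 144, x* = 126.
With the rebate, buyers effectively pay Pb = Ps − 36, where Ps is the price sellers receive.
Demand in terms of Ps becomes xd = 198 − 0.5(Ps − 36) = 216 - 0.5Ps. Setting this equal to supply: 216 - 0.5Ps = -450 + 4Ps, so Ps = 148.
Buyers pay Pb = 148 − 36 = 112; x' = -450 + 4·148 = 142.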